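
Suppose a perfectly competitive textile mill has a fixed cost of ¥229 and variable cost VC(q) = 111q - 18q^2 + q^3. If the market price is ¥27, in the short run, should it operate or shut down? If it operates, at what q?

Shut down

From TC, MC = TC'(q) = 111 - 36q + 3q^2 and AVC = VC/q = 111 - 18q + q^2.
AVC is minimized where dAVC/dq = -18 + 2q = 0, at q = 9; min AVC = 111 - 18·9 + 9^2 = ¥30.
Since P = ¥27 < min AVC = ¥30, price fails to cover variable cost at any output.
Shutting down limits the loss to fixed cost, ¥229.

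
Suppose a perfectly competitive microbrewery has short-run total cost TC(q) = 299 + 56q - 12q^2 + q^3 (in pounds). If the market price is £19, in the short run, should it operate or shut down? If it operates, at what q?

Strip out fixed cost: VC = 56q - 12q^2 + q^3. Then AVC = 56 - 12q + q^2 and MC = 56 - 24q + 3q^2.
AVC is minimized where dAVC/dq = -12 + 2q = 0, at q = 6; min AVC = 56 - 12·6 + 6^2 = £20.
Since P = £19 < min AVC = £20, price fails to cover variable cost at any output.
Shutting down limits the loss to fixed cost, £299.

Shut down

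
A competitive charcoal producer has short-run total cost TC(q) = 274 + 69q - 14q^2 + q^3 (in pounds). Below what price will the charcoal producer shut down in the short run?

£20 per unit

The firm shuts down when price falls below the minimum of average variable cost. AVC = VC/q = 69 - 14q + q^2.
dAVC/dq = -14 + 2q = 0 gives q = 7. min AVC = 69 - 14·7 + 7^2 = 20.
The firm shuts down for any P below £20.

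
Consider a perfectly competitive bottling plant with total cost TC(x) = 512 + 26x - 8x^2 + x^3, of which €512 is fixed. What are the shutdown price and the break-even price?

Shutdown price = min AVC. AVC = 26 - 8x + x^2, with vertex at x = 4 and minimum €10.
ATC = 512/x + 26 - 8x + x^2. Setting dATC/dx = −512/x^2 − 8 + 2x = 0 gives x = 8 (since 2·8^3 − 8·8^2 = 512).
min ATC = 512/8 + 26 − 8·8 + 8^2 = €90. That is the break-even price.
Between these two prices the firm operates at a loss; above €90 it earns a profit.

Shutdown price = €10; break-even price = €90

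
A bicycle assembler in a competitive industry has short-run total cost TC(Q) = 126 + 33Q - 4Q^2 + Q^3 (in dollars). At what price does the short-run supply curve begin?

The shutdown price is the minimum of AVC. VC = 33Q - 4Q^2 + Q^3, so AVC = 33 - 4Q + Q^2.
At the minimum of AVC, MC = AVC. MC = 33 - 8Q + 3Q^2; setting MC = AVC gives 2Q^2 - 4Q = 0, so Q = 2. min AVC = 29.
So the shutdown price is $29.

$29 per unit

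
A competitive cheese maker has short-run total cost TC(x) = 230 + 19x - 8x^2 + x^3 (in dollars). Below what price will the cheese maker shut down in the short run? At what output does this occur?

The shutdown price is the minimum of AVC. VC = 19x - 8x^2 + x^3, so AVC = 19 - 8x + x^2.
At the minimum of AVC, MC = AVC. MC = 19 - 16x + 3x^2; setting MC = AVC gives 2x^2 - 8x = 0, so x = 4. min AVC = 3.
For P < $3 the firm produces nothing.

$3 per unit, at x = 4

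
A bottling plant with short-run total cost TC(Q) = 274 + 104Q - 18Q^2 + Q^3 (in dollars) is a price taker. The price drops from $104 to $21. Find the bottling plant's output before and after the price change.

MC = 104 - 36Q + 3Q^2; the shutdown threshold is min AVC = $23 (at Q = 9).
With P = $104 above the shutdown price, P = MC gives Q = 12.
At P = $21 < min AVC = $23, price no longer covers variable cost at any output, so the firm shuts down: Q = 0.

Output falls from 12 to 0 (the firm shuts down)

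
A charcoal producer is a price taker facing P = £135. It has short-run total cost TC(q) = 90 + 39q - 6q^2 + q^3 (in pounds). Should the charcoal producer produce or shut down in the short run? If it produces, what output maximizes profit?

Produce at q = 8

From TC, MC = TC'(q) = 39 - 12q + 3q^2 and AVC = VC/q = 39 - 6q + q^2.
The AVC parabola has its vertex at q = 6/2 = 3, where AVC = 39 - 6·3 + 3^2 = £30.
Because £135 ≥ £30, revenue can cover variable cost; the firm operates.
P = MC gives -96 - 12q + 3q^2 = 0, with roots -4 and 8. Take the larger (rising MC): q* = 8.
Check: AVC at q = 8 is £55 ≤ P, so revenue covers variable cost.
Profit = P·q − TC = 135·8 − 530 = £550.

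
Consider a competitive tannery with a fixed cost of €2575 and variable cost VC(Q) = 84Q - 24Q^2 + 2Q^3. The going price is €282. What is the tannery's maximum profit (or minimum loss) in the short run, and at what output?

AVC = 84 - 24Q + 2Q^2; min AVC = €12 at Q = 6. Since P = €282 ≥ min AVC, the firm produces.
MC = 84 - 48Q + 6Q^2. Setting P = MC and taking the root on the rising branch gives Q* = 11.
TR = 282·11 = 3102. TC = 2575 + 682 = 3257. Profit = 3102 − 3257 = -€155.
That loss of €155 beats the €2575 the firm would lose by shutting down; producing recovers €2420 of fixed cost.

Profit = -€155 at Q = 11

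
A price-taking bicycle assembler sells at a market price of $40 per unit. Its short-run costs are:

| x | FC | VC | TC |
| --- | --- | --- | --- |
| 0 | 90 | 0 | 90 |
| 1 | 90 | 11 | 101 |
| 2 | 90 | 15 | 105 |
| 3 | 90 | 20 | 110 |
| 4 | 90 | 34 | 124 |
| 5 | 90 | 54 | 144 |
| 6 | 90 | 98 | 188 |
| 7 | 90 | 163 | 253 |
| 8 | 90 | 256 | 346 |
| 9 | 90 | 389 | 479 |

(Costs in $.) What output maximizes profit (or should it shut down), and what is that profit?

Compute π = P·x − TC at each output: x=0: -90; x=1: -61; x=2: -25; x=3: 10; x=4: 36; x=5: 56; x=6: 52; x=7: 27; x=8: -26; x=9: -119.
Profit is maximized at x = 5. AVC there is 54/5 = $10.80 ≤ P, so producing beats shutting down (which would give -$90).

x = 5; profit = $56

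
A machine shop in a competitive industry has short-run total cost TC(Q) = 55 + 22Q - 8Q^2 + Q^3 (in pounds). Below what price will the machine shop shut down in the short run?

£6 per unit

The firm shuts down when price falls below the minimum of average variable cost. AVC = VC/Q = 22 - 8Q + Q^2.
dAVC/dQ = -8 + 2Q = 0 gives Q = 4. min AVC = 22 - 8·4 + 4^2 = 6.
The firm shuts down for any P below £6.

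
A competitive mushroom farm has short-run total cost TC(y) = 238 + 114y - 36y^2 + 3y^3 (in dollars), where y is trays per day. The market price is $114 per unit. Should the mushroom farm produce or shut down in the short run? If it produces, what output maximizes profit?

Produce at y = 8

Strip out fixed cost: VC = 114y - 36y^2 + 3y^3. Then AVC = 114 - 36y + 3y^2 and MC = 114 - 72y + 9y^2.
AVC hits its minimum where MC = AVC, at y = 6, giving min AVC = 114 - 36·6 + 3·6^2 = $6.
Because $114 ≥ $6, revenue can cover variable cost; the firm operates.
P = MC gives -72y + 9y^2 = 0, with roots 0 and 8. Take the larger (rising MC): y* = 8.
Check: AVC at y = 8 is $18 ≤ P, so revenue covers variable cost.
Profit = P·y − TC = 114·8 − 382 = $530.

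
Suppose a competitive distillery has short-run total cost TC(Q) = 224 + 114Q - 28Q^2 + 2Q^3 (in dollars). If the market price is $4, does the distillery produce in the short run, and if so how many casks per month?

Shut down

From TC, MC = TC'(Q) = 114 - 56Q + 6Q^2 and AVC = VC/Q = 114 - 28Q + 2Q^2.
AVC hits its minimum where MC = AVC, at Q = 7, giving min AVC = 114 - 28·7 + 2·7^2 = $16.
With P < min AVC ($4 < $16), every unit sold adds to the loss.
The firm minimizes its loss by shutting down and losing only its fixed cost of $224.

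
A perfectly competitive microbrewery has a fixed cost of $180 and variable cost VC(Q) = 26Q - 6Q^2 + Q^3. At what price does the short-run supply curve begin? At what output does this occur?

Short-run supply begins at min AVC. From VC = 26Q - 6Q^2 + Q^3, AVC = 26 - 6Q + Q^2.
dAVC/dQ = -6 + 2Q = 0 gives Q = 3. min AVC = 26 - 6·3 + 3^2 = 17.
So the shutdown price is $17.

$17 per unit, at Q = 3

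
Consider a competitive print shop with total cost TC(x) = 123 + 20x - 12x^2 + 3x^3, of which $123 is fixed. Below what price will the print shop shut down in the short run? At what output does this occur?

$8 per unit, at x = 2

The firm shuts down when price falls below the minimum of average variable cost. AVC = VC/x = 20 - 12x + 3x^2.
At the minimum of AVC, MC = AVC. MC = 20 - 24x + 9x^2; setting MC = AVC gives 6x^2 - 12x = 0, so x = 2. min AVC = 8.
So the shutdown price is $8.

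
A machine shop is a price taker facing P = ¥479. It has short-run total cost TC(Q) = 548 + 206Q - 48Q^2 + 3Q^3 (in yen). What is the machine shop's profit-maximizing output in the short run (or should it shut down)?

Strip out fixed cost: VC = 206Q - 48Q^2 + 3Q^3. Then AVC = 206 - 48Q + 3Q^2 and MC = 206 - 96Q + 9Q^2.
The AVC parabola has its vertex at Q = 48/6 = 8, where AVC = 206 - 48·8 + 3·8^2 = ¥14.
Because ¥479 ≥ ¥14, revenue can cover variable cost; the firm operates.
P = MC gives -273 - 96Q + 9Q^2 = 0, with roots -7/3 and 13. Take the larger (rising MC): Q* = 13.
Check: AVC at Q = 13 is ¥89 ≤ P, so revenue covers variable cost.
Profit = P·Q − TC = 479·13 − 1705 = ¥4522.

Produce at Q = 13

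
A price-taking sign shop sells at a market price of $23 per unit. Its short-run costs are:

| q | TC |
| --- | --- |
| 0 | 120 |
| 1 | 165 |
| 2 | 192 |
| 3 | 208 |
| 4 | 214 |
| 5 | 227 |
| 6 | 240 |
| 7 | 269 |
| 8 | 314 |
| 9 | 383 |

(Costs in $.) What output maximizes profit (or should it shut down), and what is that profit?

q = 6; profit = -$102

Profit at each row (π = 23q − TC): q=0: -120; q=1: -142; q=2: -146; q=3: -139; q=4: -122; q=5: -112; q=6: -102; q=7: -108; q=8: -130; q=9: -176.
Profit is maximized at q = 6. AVC there is 120/6 = $20 ≤ P, so producing beats shutting down (which would give -$120).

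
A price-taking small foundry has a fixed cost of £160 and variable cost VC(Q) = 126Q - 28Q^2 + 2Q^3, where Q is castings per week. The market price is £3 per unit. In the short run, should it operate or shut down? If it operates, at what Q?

Strip out fixed cost: VC = 126Q - 28Q^2 + 2Q^3. Then AVC = 126 - 28Q + 2Q^2 and MC = 126 - 56Q + 6Q^2.
AVC is minimized where dAVC/dQ = -28 + 4Q = 0, at Q = 7; min AVC = 126 - 28·7 + 2·7^2 = £28.
Since P = £3 < min AVC = £28, price fails to cover variable cost at any output.
The firm minimizes its loss by shutting down and losing only its fixed cost of £160.

Shut down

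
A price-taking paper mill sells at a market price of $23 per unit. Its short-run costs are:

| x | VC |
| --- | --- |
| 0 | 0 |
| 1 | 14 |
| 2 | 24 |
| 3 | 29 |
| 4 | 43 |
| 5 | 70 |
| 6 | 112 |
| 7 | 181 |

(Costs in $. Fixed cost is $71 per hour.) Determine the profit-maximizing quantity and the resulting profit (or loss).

Compute π = P·x − TC at each output: x=0: -71; x=1: -62; x=2: -49; x=3: -31; x=4: -22; x=5: -26; x=6: -45; x=7: -91.
Profit is maximized at x = 4. AVC there is 43/4 = $10.75 ≤ P, so producing beats shutting down (which would give -$71).

x = 4; profit = -$22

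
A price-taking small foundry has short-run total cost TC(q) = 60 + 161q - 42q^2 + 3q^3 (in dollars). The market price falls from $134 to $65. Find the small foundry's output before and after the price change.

AVC = 161 - 42q + 3q^2, minimized at q = 7 where min AVC = $14. MC = 161 - 84q + 9q^2.
At P = $134 ≥ min AVC, set P = MC on the rising branch: q = 9.
At P = $65 ≥ min AVC, set P = MC: q = 8. The firm stays open but cuts output.

Output falls from 9 to 8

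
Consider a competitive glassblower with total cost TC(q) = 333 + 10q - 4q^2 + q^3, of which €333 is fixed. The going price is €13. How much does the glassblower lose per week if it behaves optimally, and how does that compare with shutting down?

AVC = 10 - 4q + q^2 has its minimum €6 at q = 2; price €13 clears that bar, so the firm operates.
MC = 10 - 8q + 3q^2. Setting P = MC and taking the root on the rising branch gives q* = 3.
TR = 13·3 = 39. TC = 333 + 21 = 354. Profit = 39 − 354 = -€315.
By producing, the firm covers all variable cost plus €18 of fixed cost; shutting down would lose the full €333.

Profit = -€315 at q = 3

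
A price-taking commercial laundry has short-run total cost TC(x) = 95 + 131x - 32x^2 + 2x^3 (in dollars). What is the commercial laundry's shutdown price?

$3 per unit

The shutdown price is the minimum of AVC. VC = 131x - 32x^2 + 2x^3, so AVC = 131 - 32x + 2x^2.
At the minimum of AVC, MC = AVC. MC = 131 - 64x + 6x^2; setting MC = AVC gives 4x^2 - 32x = 0, so x = 8. min AVC = 3.
So the shutdown price is $3.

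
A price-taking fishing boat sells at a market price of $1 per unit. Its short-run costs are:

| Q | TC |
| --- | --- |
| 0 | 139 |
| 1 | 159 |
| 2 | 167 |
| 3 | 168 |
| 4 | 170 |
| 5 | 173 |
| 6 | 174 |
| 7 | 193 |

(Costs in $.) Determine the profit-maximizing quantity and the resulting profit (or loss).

Tabulate TR − TC: Q=0: -139; Q=1: -158; Q=2: -165; Q=3: -165; Q=4: -166; Q=5: -168; Q=6: -168; Q=7: -186.
Profit is highest at Q = 0. Equivalently, the lowest AVC in the table is 35/6 ≈ $5.83 at Q = 6, and P = $1 falls below it — price never covers variable cost, so the firm shuts down and loses only its fixed cost.

Q = 0 (shut down); profit = -$139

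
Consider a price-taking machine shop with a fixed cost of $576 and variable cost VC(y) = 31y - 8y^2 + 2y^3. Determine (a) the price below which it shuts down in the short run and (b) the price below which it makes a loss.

AVC = 31 - 8y + 2y^2; minimized at y = 2, giving min AVC = $23. That is the shutdown price.
ATC = 576/y + 31 - 8y + 2y^2. Setting dATC/dy = −576/y^2 − 8 + 4y = 0 gives y = 6 (since 4·6^3 − 8·6^2 = 576).
min ATC = 576/6 + 31 − 8·6 + 2·6^2 = $151. That is the break-even price.
Between these two prices the firm operates at a loss; above $151 it earns a profit.

Shutdown price = $23; break-even price = $151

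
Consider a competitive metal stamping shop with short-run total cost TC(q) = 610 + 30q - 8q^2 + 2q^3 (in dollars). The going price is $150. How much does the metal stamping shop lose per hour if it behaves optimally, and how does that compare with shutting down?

AVC = 30 - 8q + 2q^2; min AVC = $22 at q = 2. Since P = $150 ≥ min AVC, the firm produces.
MC = 30 - 16q + 6q^2. Setting P = MC and taking the root on the rising branch gives q* = 6.
TR = 150·6 = 900. TC = 610 + 324 = 934. Profit = 900 − 934 = -$34.
That loss of $34 beats the $610 the firm would lose by shutting down; producing recovers $576 of fixed cost.

Profit = -$34 at q = 6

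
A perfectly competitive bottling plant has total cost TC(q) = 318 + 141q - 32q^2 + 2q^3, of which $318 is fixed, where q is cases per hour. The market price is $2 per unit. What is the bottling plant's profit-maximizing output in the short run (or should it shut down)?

Shut down

Variable cost is VC = 141q - 32q^2 + 2q^3, so AVC = VC/q = 141 - 32q + 2q^2 and MC = dTC/dq = 141 - 64q + 6q^2.
AVC is minimized where dAVC/dq = -32 + 4q = 0, at q = 8; min AVC = 141 - 32·8 + 2·8^2 = $13.
With P < min AVC ($2 < $13), every unit sold adds to the loss.
Best response: produce nothing and absorb the $318 fixed cost.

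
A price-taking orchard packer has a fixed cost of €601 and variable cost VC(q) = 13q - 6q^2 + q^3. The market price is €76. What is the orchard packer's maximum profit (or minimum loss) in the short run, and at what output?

AVC = 13 - 6q + q^2; min AVC = €4 at q = 3. Since P = €76 ≥ min AVC, the firm produces.
With MC = 13 - 12q + 3q^2, P = MC on the upward-sloping part at q* = 7.
TR = 76·7 = 532. TC = 601 + 140 = 741. Profit = 532 − 741 = -€209.
That loss of €209 beats the €601 the firm would lose by shutting down; producing recovers €392 of fixed cost.

Profit = -€209 at q = 7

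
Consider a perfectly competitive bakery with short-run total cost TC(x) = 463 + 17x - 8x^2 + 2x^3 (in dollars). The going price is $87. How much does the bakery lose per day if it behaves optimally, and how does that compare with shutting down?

AVC = 17 - 8x + 2x^2; min AVC = $9 at x = 2. Since P = $87 ≥ min AVC, the firm produces.
MC = 17 - 16x + 6x^2. Setting P = MC and taking the root on the rising branch gives x* = 5.
TR = 87·5 = 435. TC = 463 + 135 = 598. Profit = 435 − 598 = -$163.
Shutting down would mean losing the fixed cost of $463, so operating at a loss of $163 is better by $300.

Profit = -$163 at x = 5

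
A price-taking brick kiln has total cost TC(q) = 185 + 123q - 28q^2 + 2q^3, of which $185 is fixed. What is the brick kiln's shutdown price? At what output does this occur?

$25 per unit, at q = 7

The firm shuts down when price falls below the minimum of average variable cost. AVC = VC/q = 123 - 28q + 2q^2.
dAVC/dq = -28 + 4q = 0 gives q = 7. min AVC = 123 - 28·7 + 2·7^2 = 25.
For P < $25 the firm produces nothing.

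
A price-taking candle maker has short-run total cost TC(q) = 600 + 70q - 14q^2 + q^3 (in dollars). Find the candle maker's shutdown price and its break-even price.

Shutdown price = $21; break-even price = $90

Shutdown price = min AVC. AVC = 70 - 14q + q^2, with vertex at q = 7 and minimum $21.
ATC = 600/q + 70 - 14q + q^2. Setting dATC/dq = −600/q^2 − 14 + 2q = 0 gives q = 10 (since 2·10^3 − 14·10^2 = 600).
min ATC = 600/10 + 70 − 14·10 + 10^2 = $90. That is the break-even price.
Between these two prices the firm operates at a loss; above $90 it earns a profit.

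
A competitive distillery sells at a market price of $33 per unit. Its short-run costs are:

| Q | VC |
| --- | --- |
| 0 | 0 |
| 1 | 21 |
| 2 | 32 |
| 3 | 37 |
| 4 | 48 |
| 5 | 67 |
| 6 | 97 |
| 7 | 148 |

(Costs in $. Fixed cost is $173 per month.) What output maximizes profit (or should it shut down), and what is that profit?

Q = 6; profit = -$72

Profit at each row (π = 33Q − TC): Q=0: -173; Q=1: -161; Q=2: -139; Q=3: -111; Q=4: -89; Q=5: -75; Q=6: -72; Q=7: -90.
Profit is maximized at Q = 6. AVC there is 97/6 = $16.17 ≤ P, so producing beats shutting down (which would give -$173).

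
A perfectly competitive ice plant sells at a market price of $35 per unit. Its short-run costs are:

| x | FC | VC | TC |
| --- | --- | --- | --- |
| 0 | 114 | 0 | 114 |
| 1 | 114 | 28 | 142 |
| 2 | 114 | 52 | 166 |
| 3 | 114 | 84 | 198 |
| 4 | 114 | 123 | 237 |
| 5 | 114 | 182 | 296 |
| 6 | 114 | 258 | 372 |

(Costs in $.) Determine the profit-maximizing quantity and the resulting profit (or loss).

x = 3; profit = -$93

Tabulate TR − TC: x=0: -114; x=1: -107; x=2: -96; x=3: -93; x=4: -97; x=5: -121; x=6: -162.
Profit is maximized at x = 3. AVC there is 84/3 = $28 ≤ P, so producing beats shutting down (which would give -$114).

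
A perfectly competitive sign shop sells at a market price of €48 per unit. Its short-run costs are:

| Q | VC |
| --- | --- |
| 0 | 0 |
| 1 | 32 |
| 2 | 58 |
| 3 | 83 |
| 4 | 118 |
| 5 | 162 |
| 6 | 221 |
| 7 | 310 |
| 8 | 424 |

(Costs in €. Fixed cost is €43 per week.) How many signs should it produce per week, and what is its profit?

Tabulate TR − TC: Q=0: -43; Q=1: -27; Q=2: -5; Q=3: 18; Q=4: 31; Q=5: 35; Q=6: 24; Q=7: -17; Q=8: -83.
Profit is maximized at Q = 5. AVC there is 162/5 = €32.40 ≤ P, so producing beats shutting down (which would give -€43).

Q = 5; profit = €35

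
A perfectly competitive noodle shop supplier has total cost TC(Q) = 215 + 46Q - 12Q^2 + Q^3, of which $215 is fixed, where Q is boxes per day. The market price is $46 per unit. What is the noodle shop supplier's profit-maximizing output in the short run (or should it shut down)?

Strip out fixed cost: VC = 46Q - 12Q^2 + Q^3. Then AVC = 46 - 12Q + Q^2 and MC = 46 - 24Q + 3Q^2.
AVC is minimized where dAVC/dQ = -12 + 2Q = 0, at Q = 6; min AVC = 46 - 12·6 + 6^2 = $10.
Since P = $46 ≥ min AVC = $10, price covers variable cost and the firm should produce.
Solving P = MC: -24Q + 3Q^2 = 0 ⇒ Q = 0 or 8. On the upward-sloping branch, Q* = 8.
Check: AVC at Q = 8 is $14 ≤ P, so revenue covers variable cost.
Profit = P·Q − TC = 46·8 − 327 = $41.

Produce at Q = 8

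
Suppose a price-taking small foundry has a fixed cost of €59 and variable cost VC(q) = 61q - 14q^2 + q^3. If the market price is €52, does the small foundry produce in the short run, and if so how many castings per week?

Produce at q = 9

Strip out fixed cost: VC = 61q - 14q^2 + q^3. Then AVC = 61 - 14q + q^2 and MC = 61 - 28q + 3q^2.
AVC is minimized where dAVC/dq = -14 + 2q = 0, at q = 7; min AVC = 61 - 14·7 + 7^2 = €12.
Because €52 ≥ €12, revenue can cover variable cost; the firm operates.
Set P = MC: 52 = 61 - 28q + 3q^2 → 9 - 28q + 3q^2 = 0. The roots are q = 1/3 and q = 9; the profit-maximizing output is on the rising part of MC, so q* = 9.
Check: AVC at q = 9 is €16 ≤ P, so revenue covers variable cost.
Profit = P·q − TC = 52·9 − 203 = €265.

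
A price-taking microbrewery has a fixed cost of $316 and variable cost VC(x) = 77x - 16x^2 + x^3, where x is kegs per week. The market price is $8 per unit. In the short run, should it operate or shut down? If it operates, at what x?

Variable cost is VC = 77x - 16x^2 + x^3, so AVC = VC/x = 77 - 16x + x^2 and MC = dTC/dx = 77 - 32x + 3x^2.
AVC hits its minimum where MC = AVC, at x = 8, giving min AVC = 77 - 16·8 + 8^2 = $13.
P = $8 lies below min AVC = $13; no output level covers variable cost.
Best response: produce nothing and absorb the $316 fixed cost.

Shut down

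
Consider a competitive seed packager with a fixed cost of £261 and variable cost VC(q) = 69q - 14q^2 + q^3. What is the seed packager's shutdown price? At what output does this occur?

The firm shuts down when price falls below the minimum of average variable cost. AVC = VC/q = 69 - 14q + q^2.
At the minimum of AVC, MC = AVC. MC = 69 - 28q + 3q^2; setting MC = AVC gives 2q^2 - 14q = 0, so q = 7. min AVC = 20.
For P < £20 the firm produces nothing.

£20 per unit, at q = 7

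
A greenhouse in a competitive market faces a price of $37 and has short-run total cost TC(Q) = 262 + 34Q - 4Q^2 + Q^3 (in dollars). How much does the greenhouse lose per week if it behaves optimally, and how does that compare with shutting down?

AVC = 34 - 4Q + Q^2; min AVC = $30 at Q = 2. Since P = $37 ≥ min AVC, the firm produces.
With MC = 34 - 8Q + 3Q^2, P = MC on the upward-sloping part at Q* = 3.
TR = 37·3 = 111. TC = 262 + 93 = 355. Profit = 111 − 355 = -$244.
Shutting down would mean losing the fixed cost of $262, so operating at a loss of $244 is better by $18.

Profit = -$244 at Q = 3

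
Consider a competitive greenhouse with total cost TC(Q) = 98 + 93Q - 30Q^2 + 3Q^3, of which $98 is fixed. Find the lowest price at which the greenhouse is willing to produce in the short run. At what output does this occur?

The shutdown price is the minimum of AVC. VC = 93Q - 30Q^2 + 3Q^3, so AVC = 93 - 30Q + 3Q^2.
At the minimum of AVC, MC = AVC. MC = 93 - 60Q + 9Q^2; setting MC = AVC gives 6Q^2 - 30Q = 0, so Q = 5. min AVC = 18.
For P < $18 the firm produces nothing.

$18 per unit, at Q = 5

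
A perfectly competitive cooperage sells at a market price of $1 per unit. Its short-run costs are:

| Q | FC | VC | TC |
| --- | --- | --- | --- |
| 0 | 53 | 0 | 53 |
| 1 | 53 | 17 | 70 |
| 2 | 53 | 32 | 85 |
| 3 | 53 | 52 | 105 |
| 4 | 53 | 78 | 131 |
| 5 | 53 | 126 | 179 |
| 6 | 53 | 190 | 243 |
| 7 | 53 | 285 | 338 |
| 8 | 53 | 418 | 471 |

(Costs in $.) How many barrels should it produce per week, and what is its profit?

Q = 0 (shut down); profit = -$53

Compute π = P·Q − TC at each output: Q=0: -53; Q=1: -69; Q=2: -83; Q=3: -102; Q=4: -127; Q=5: -174; Q=6: -237; Q=7: -331; Q=8: -463.
Profit is highest at Q = 0. Equivalently, the lowest AVC in the table is 32/2 ≈ $16 at Q = 2, and P = $1 falls below it — price never covers variable cost, so the firm shuts down and loses only its fixed cost.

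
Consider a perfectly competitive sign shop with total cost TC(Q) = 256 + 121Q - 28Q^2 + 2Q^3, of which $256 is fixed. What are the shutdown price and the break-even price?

Shutdown price = $23; break-even price = $57

Shutdown price = min AVC. AVC = 121 - 28Q + 2Q^2, with vertex at Q = 7 and minimum $23.
ATC = 256/Q + 121 - 28Q + 2Q^2. Setting dATC/dQ = −256/Q^2 − 28 + 4Q = 0 gives Q = 8 (since 4·8^3 − 28·8^2 = 256).
min ATC = 256/8 + 121 − 28·8 + 2·8^2 = $57. That is the break-even price.
Between these two prices the firm operates at a loss; above $57 it earns a profit.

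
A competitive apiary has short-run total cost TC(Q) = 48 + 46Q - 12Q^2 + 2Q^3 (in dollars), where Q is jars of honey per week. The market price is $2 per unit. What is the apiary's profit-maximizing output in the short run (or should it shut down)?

Shut down

From TC, MC = TC'(Q) = 46 - 24Q + 6Q^2 and AVC = VC/Q = 46 - 12Q + 2Q^2.
AVC is minimized where dAVC/dQ = -12 + 4Q = 0, at Q = 3; min AVC = 46 - 12·3 + 2·3^2 = $28.
Since P = $2 < min AVC = $28, price fails to cover variable cost at any output.
The firm minimizes its loss by shutting down and losing only its fixed cost of $48.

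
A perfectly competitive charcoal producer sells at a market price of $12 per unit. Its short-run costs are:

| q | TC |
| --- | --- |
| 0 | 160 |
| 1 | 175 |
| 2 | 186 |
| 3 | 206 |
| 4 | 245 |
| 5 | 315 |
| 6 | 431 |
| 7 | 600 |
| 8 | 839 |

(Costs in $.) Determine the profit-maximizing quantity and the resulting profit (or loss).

Profit at each row (π = 12q − TC): q=0: -160; q=1: -163; q=2: -162; q=3: -170; q=4: -197; q=5: -255; q=6: -359; q=7: -516; q=8: -743.
Profit is highest at q = 0. Equivalently, the lowest AVC in the table is 26/2 ≈ $13 at q = 2, and P = $12 falls below it — price never covers variable cost, so the firm shuts down and loses only its fixed cost.

q = 0 (shut down); profit = -$160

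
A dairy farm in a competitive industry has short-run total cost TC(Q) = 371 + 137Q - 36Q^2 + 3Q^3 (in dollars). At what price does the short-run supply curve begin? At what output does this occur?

The shutdown price is the minimum of AVC. VC = 137Q - 36Q^2 + 3Q^3, so AVC = 137 - 36Q + 3Q^2.
At the minimum of AVC, MC = AVC. MC = 137 - 72Q + 9Q^2; setting MC = AVC gives 6Q^2 - 36Q = 0, so Q = 6. min AVC = 29.
The firm shuts down for any P below $29.

$29 per unit, at Q = 6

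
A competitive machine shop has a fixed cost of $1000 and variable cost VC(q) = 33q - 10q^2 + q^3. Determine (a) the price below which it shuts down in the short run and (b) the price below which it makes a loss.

Shutdown price = $8; break-even price = $133

Shutdown price = min AVC. AVC = 33 - 10q + q^2, with vertex at q = 5 and minimum $8.
ATC = 1000/q + 33 - 10q + q^2. Setting dATC/dq = −1000/q^2 − 10 + 2q = 0 gives q = 10 (since 2·10^3 − 10·10^2 = 1000).
min ATC = 1000/10 + 33 − 10·10 + 10^2 = $133. That is the break-even price.
Between these two prices the firm operates at a loss; above $133 it earns a profit.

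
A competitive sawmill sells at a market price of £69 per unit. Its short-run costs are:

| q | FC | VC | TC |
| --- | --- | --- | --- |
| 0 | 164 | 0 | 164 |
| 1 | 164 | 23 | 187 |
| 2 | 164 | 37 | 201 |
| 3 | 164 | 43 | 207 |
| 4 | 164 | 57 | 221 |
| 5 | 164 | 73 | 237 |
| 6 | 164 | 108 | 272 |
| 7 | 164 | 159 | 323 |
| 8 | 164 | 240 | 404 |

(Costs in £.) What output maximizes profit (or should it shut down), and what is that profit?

Profit at each row (π = 69q − TC): q=0: -164; q=1: -118; q=2: -63; q=3: 0; q=4: 55; q=5: 108; q=6: 142; q=7: 160; q=8: 148.
Profit is maximized at q = 7. AVC there is 159/7 = £22.71 ≤ P, so producing beats shutting down (which would give -£164).

q = 7; profit = £160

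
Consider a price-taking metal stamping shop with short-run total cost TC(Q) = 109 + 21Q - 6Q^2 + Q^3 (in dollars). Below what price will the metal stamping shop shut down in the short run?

The firm shuts down when price falls below the minimum of average variable cost. AVC = VC/Q = 21 - 6Q + Q^2.
dAVC/dQ = -6 + 2Q = 0 gives Q = 3. min AVC = 21 - 6·3 + 3^2 = 12.
The firm shuts down for any P below $12.

$12 per unit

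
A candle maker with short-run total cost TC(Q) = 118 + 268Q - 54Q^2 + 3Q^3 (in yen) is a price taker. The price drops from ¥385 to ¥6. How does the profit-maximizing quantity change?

Output falls from 13 to 0 (the firm shuts down)

MC = 268 - 108Q + 9Q^2; the shutdown threshold is min AVC = ¥25 (at Q = 9).
With P = ¥385 above the shutdown price, P = MC gives Q = 13.
At P = ¥6 < min AVC = ¥25, price no longer covers variable cost at any output, so the firm shuts down: Q = 0.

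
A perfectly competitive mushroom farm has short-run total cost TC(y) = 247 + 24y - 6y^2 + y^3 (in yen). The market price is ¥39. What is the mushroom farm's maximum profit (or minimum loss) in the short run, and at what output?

Profit = -¥147 at y = 5

AVC = 24 - 6y + y^2; min AVC = ¥15 at y = 3. Since P = ¥39 ≥ min AVC, the firm produces.
With MC = 24 - 12y + 3y^2, P = MC on the upward-sloping part at y* = 5.
TR = 39·5 = 195. TC = 247 + 95 = 342. Profit = 195 − 342 = -¥147.
Shutting down would mean losing the fixed cost of ¥247, so operating at a loss of ¥147 is better by ¥100.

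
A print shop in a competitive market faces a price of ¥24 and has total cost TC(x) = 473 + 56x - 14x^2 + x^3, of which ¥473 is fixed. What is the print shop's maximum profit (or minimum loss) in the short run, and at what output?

AVC = 56 - 14x + x^2; min AVC = ¥7 at x = 7. Since P = ¥24 ≥ min AVC, the firm produces.
With MC = 56 - 28x + 3x^2, P = MC on the upward-sloping part at x* = 8.
TR = 24·8 = 192. TC = 473 + 64 = 537. Profit = 192 − 537 = -¥345.
That loss of ¥345 beats the ¥473 the firm would lose by shutting down; producing recovers ¥128 of fixed cost.

Profit = -¥345 at x = 8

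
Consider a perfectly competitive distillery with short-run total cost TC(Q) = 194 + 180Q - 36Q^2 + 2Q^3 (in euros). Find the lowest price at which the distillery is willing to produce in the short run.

€18 per unit

Short-run supply begins at min AVC. From VC = 180Q - 36Q^2 + 2Q^3, AVC = 180 - 36Q + 2Q^2.
dAVC/dQ = -36 + 4Q = 0 gives Q = 9. min AVC = 180 - 36·9 + 2·9^2 = 18.
So the shutdown price is €18.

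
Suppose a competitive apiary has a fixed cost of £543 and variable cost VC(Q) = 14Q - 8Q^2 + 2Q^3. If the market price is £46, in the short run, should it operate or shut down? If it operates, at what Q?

From TC, MC = TC'(Q) = 14 - 16Q + 6Q^2 and AVC = VC/Q = 14 - 8Q + 2Q^2.
The AVC parabola has its vertex at Q = 8/4 = 2, where AVC = 14 - 8·2 + 2·2^2 = £6.
Since P = £46 ≥ min AVC = £6, price covers variable cost and the firm should produce.
Set P = MC: 46 = 14 - 16Q + 6Q^2 → -32 - 16Q + 6Q^2 = 0. The roots are Q = -4/3 and Q = 4; the profit-maximizing output is on the rising part of MC, so Q* = 4.
Check: AVC at Q = 4 is £14 ≤ P, so revenue covers variable cost.
Profit = P·Q − TC = 46·4 − 599 = -£415, a loss, but smaller than the £543 fixed cost the firm would lose by shutting down.

Produce at Q = 4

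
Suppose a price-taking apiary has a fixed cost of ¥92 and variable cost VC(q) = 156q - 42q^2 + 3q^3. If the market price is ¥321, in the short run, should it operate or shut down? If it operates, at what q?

Produce at q = 11

Variable cost is VC = 156q - 42q^2 + 3q^3, so AVC = VC/q = 156 - 42q + 3q^2 and MC = dTC/dq = 156 - 84q + 9q^2.
AVC hits its minimum where MC = AVC, at q = 7, giving min AVC = 156 - 42·7 + 3·7^2 = ¥9.
Since P = ¥321 ≥ min AVC = ¥9, price covers variable cost and the firm should produce.
Set P = MC: 321 = 156 - 84q + 9q^2 → -165 - 84q + 9q^2 = 0. The roots are q = -5/3 and q = 11; the profit-maximizing output is on the rising part of MC, so q* = 11.
Check: AVC at q = 11 is ¥57 ≤ P, so revenue covers variable cost.
Profit = P·q − TC = 321·11 − 719 = ¥2812.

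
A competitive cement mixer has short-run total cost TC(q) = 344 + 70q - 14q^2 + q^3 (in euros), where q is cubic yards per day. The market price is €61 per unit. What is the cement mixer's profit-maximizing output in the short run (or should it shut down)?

Produce at q = 9

From TC, MC = TC'(q) = 70 - 28q + 3q^2 and AVC = VC/q = 70 - 14q + q^2.
The AVC parabola has its vertex at q = 14/2 = 7, where AVC = 70 - 14·7 + 7^2 = €21.
P = €61 exceeds min AVC = €21, so the firm stays open.
P = MC gives 9 - 28q + 3q^2 = 0, with roots 1/3 and 9. Take the larger (rising MC): q* = 9.
Check: AVC at q = 9 is €25 ≤ P, so revenue covers variable cost.
Profit = P·q − TC = 61·9 − 569 = -€20, a loss, but smaller than the €344 fixed cost the firm would lose by shutting down.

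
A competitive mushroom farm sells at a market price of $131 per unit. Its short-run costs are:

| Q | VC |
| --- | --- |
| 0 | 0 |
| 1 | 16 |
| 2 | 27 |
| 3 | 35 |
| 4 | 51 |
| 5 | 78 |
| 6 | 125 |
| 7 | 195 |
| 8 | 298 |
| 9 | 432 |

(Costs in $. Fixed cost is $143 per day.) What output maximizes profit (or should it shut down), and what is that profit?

Compute π = P·Q − TC at each output: Q=0: -143; Q=1: -28; Q=2: 92; Q=3: 215; Q=4: 330; Q=5: 434; Q=6: 518; Q=7: 579; Q=8: 607; Q=9: 604.
Profit is maximized at Q = 8. AVC there is 298/8 = $37.25 ≤ P, so producing beats shutting down (which would give -$143).

Q = 8; profit = $607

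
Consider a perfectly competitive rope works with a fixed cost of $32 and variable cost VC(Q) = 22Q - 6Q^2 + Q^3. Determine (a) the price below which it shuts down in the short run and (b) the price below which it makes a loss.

Shutdown price = $13; break-even price = $22

AVC = 22 - 6Q + Q^2; minimized at Q = 3, giving min AVC = $13. That is the shutdown price.
ATC = 32/Q + 22 - 6Q + Q^2. Setting dATC/dQ = −32/Q^2 − 6 + 2Q = 0 gives Q = 4 (since 2·4^3 − 6·4^2 = 32).
min ATC = 32/4 + 22 − 6·4 + 4^2 = $22. That is the break-even price.
For $13 ≤ P < $22 the firm produces at a loss; below $13 it shuts down.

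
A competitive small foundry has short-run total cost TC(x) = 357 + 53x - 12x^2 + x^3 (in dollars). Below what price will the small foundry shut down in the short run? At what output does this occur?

Short-run supply begins at min AVC. From VC = 53x - 12x^2 + x^3, AVC = 53 - 12x + x^2.
dAVC/dx = -12 + 2x = 0 gives x = 6. min AVC = 53 - 12·6 + 6^2 = 17.
For P < $17 the firm produces nothing.

$17 per unit, at x = 6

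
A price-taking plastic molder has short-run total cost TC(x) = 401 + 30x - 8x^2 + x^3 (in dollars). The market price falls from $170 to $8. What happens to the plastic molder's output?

Output falls from 10 to 0 (the firm shuts down)

AVC = 30 - 8x + x^2, minimized at x = 4 where min AVC = $14. MC = 30 - 16x + 3x^2.
With P = $170 above the shutdown price, P = MC gives x = 10.
At P = $8 < min AVC = $14, price no longer covers variable cost at any output, so the firm shuts down: x = 0.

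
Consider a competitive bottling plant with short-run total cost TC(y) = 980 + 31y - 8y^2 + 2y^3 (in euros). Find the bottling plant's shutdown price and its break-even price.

Shutdown price = €23; break-even price = €213

Shutdown price = min AVC. AVC = 31 - 8y + 2y^2, with vertex at y = 2 and minimum €23.
ATC = 980/y + 31 - 8y + 2y^2. Setting dATC/dy = −980/y^2 − 8 + 4y = 0 gives y = 7 (since 4·7^3 − 8·7^2 = 980).
min ATC = 980/7 + 31 − 8·7 + 2·7^2 = €213. That is the break-even price.
For €23 ≤ P < €213 the firm produces at a loss; below €23 it shuts down.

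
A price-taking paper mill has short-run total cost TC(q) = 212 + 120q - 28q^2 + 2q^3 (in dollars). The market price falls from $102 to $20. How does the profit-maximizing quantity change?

Output falls from 9 to 0 (the firm shuts down)

MC = 120 - 56q + 6q^2; the shutdown threshold is min AVC = $22 (at q = 7).
With P = $102 above the shutdown price, P = MC gives q = 9.
At P = $20 < min AVC = $22, price no longer covers variable cost at any output, so the firm shuts down: q = 0.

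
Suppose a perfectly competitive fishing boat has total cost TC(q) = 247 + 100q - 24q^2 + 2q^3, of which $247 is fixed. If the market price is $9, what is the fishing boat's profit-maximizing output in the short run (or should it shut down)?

Shut down

Strip out fixed cost: VC = 100q - 24q^2 + 2q^3. Then AVC = 100 - 24q + 2q^2 and MC = 100 - 48q + 6q^2.
AVC is minimized where dAVC/dq = -24 + 4q = 0, at q = 6; min AVC = 100 - 24·6 + 2·6^2 = $28.
Since P = $9 < min AVC = $28, price fails to cover variable cost at any output.
Shutting down limits the loss to fixed cost, $247.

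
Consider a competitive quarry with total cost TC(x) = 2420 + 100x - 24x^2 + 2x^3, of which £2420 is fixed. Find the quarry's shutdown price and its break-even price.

Shutdown price = £28; break-even price = £298

Shutdown price = min AVC. AVC = 100 - 24x + 2x^2, with vertex at x = 6 and minimum £28.
ATC = 2420/x + 100 - 24x + 2x^2. Setting dATC/dx = −2420/x^2 − 24 + 4x = 0 gives x = 11 (since 4·11^3 − 24·11^2 = 2420).
min ATC = 2420/11 + 100 − 24·11 + 2·11^2 = £298. That is the break-even price.
For £28 ≤ P < £298 the firm produces at a loss; below £28 it shuts down.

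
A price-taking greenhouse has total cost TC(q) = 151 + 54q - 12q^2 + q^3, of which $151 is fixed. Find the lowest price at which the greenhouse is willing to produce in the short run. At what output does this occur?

Short-run supply begins at min AVC. From VC = 54q - 12q^2 + q^3, AVC = 54 - 12q + q^2.
At the minimum of AVC, MC = AVC. MC = 54 - 24q + 3q^2; setting MC = AVC gives 2q^2 - 12q = 0, so q = 6. min AVC = 18.
So the shutdown price is $18.

$18 per unit, at q = 6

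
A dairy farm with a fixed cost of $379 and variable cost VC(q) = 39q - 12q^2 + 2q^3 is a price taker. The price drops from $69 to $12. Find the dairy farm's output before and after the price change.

AVC = 39 - 12q + 2q^2, minimized at q = 3 where min AVC = $21. MC = 39 - 24q + 6q^2.
With P = $69 above the shutdown price, P = MC gives q = 5.
At P = $12 < min AVC = $21, price no longer covers variable cost at any output, so the firm shuts down: q = 0.

Output falls from 5 to 0 (the firm shuts down)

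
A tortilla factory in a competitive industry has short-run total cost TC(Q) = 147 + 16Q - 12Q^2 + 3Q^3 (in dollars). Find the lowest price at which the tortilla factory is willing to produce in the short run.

The firm shuts down when price falls below the minimum of average variable cost. AVC = VC/Q = 16 - 12Q + 3Q^2.
At the minimum of AVC, MC = AVC. MC = 16 - 24Q + 9Q^2; setting MC = AVC gives 6Q^2 - 12Q = 0, so Q = 2. min AVC = 4.
So the shutdown price is $4.

$4 per unit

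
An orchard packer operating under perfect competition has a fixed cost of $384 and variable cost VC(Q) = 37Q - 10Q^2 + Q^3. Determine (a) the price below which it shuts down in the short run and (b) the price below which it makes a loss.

Shutdown price = $12; break-even price = $69

Shutdown price = min AVC. AVC = 37 - 10Q + Q^2, with vertex at Q = 5 and minimum $12.
ATC = 384/Q + 37 - 10Q + Q^2. Setting dATC/dQ = −384/Q^2 − 10 + 2Q = 0 gives Q = 8 (since 2·8^3 − 10·8^2 = 384).
min ATC = 384/8 + 37 − 10·8 + 8^2 = $69. That is the break-even price.
Between these two prices the firm operates at a loss; above $69 it earns a profit.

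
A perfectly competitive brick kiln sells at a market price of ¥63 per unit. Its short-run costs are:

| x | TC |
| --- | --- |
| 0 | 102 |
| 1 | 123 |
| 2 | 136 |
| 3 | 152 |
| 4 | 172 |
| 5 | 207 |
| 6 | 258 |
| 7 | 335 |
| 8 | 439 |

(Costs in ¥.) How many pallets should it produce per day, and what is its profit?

x = 6; profit = ¥120

Profit at each row (π = 63x − TC): x=0: -102; x=1: -60; x=2: -10; x=3: 37; x=4: 80; x=5: 108; x=6: 120; x=7: 106; x=8: 65.
Profit is maximized at x = 6. AVC there is 156/6 = ¥26 ≤ P, so producing beats shutting down (which would give -¥102).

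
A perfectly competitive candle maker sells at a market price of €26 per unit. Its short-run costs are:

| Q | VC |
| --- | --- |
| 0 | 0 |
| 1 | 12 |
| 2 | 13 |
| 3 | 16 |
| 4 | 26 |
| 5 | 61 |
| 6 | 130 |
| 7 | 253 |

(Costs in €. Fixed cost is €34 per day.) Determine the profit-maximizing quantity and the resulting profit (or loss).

Profit at each row (π = 26Q − TC): Q=0: -34; Q=1: -20; Q=2: 5; Q=3: 28; Q=4: 44; Q=5: 35; Q=6: -8; Q=7: -105.
Profit is maximized at Q = 4. AVC there is 26/4 = €6.50 ≤ P, so producing beats shutting down (which would give -€34).

Q = 4; profit = €44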